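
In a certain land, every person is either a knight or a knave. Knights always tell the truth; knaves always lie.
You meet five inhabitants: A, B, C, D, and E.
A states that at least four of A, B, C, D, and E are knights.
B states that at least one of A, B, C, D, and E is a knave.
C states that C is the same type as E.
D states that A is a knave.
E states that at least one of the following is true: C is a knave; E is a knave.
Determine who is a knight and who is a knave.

A is a knave, B is a knight, C is a knave, D is a knight, and E is a knight.

Suppose A is a knight. Then A's statement "at least four of A, B, C, D, and E are knights" would have to be true. Checking the 16 ways to assign the others, none is consistent with every speaker.
(For instance, with B=knight, C=knave, D=knight, E=knight, D's claim "A is a knave" comes out false where it would need to be true.)
So A must be a knave, making "at least four of A, B, C, D, and E are knights" false. Taking A=knave, B=knight, C=knave, D=knight, E=knight, each remaining statement checks out:
  B (knight): "at least one of A, B, C, D, and E is a knave" — true. ✓
  C (knave): "C is the same type as E" — false. ✓
  D (knight): "A is a knave" — true. ✓
  E (knight): "at least one of the following is true: C is a knave; E is a knave" — true. ✓
This is the unique consistent assignment.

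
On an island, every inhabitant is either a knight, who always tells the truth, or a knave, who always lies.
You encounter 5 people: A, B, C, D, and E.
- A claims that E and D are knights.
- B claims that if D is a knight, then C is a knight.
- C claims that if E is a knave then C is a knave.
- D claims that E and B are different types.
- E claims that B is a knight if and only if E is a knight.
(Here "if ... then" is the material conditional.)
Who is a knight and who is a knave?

Since A is a knave, "E and D are knights" needs to be false, which holds.
B is a knight, so "if D is a knight, then C is a knight" must be True — and it is.
As a knight, C's statement "if E is a knave then C is a knave" should be True; it is.
D (knave): "E and B are different types" — false. ✓
Since E is a knight, "B is a knight if and only if E is a knight" needs to be True, which holds.

A is a knave, B is a knight, C is a knight, D is a knave, and E is a knight.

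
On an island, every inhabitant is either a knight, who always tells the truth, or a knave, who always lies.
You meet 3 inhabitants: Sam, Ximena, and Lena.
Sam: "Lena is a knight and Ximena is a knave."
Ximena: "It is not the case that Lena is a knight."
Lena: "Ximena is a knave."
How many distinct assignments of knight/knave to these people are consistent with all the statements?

Consistent assignments:
  Sam=knight, Ximena=knave, Lena=knight
  Sam=knave, Ximena=knight, Lena=knave

2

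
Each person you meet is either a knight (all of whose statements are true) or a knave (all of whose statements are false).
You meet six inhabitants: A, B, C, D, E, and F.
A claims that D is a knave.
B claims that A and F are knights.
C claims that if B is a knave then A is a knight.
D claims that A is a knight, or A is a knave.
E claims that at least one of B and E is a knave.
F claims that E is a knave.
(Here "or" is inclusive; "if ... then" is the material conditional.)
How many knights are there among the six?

2

The unique consistent assignment is A=knave, B=knave, C=knave, D=knight, E=knight, F=knave.
That has 2 knights.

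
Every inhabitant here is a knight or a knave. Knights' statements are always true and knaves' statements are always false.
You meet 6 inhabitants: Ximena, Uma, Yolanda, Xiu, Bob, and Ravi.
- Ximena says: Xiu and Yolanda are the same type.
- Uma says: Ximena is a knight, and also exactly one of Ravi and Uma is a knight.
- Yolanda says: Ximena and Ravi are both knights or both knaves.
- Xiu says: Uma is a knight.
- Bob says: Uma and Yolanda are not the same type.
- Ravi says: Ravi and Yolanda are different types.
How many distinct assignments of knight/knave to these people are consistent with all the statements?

1

Consistent assignments:
  Ximena=knight, Uma=knave, Yolanda=knave, Xiu=knave, Bob=knave, Ravi=knave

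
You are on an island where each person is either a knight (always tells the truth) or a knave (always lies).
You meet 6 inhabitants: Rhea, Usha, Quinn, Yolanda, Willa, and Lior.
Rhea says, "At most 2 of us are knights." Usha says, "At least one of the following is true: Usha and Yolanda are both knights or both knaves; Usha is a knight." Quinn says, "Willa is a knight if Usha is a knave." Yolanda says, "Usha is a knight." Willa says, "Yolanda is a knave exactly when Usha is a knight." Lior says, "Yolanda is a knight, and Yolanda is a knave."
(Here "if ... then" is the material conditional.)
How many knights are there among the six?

The unique consistent assignment is Rhea=knave, Usha=knight, Quinn=knight, Yolanda=knight, Willa=knave, Lior=knave.
That has 3 knights.

3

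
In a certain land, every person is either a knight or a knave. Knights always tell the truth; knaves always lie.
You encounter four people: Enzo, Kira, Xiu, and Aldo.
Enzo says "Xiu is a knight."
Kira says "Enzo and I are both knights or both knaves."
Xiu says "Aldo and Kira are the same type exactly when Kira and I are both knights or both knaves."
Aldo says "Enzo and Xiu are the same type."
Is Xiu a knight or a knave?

Xiu is a knight.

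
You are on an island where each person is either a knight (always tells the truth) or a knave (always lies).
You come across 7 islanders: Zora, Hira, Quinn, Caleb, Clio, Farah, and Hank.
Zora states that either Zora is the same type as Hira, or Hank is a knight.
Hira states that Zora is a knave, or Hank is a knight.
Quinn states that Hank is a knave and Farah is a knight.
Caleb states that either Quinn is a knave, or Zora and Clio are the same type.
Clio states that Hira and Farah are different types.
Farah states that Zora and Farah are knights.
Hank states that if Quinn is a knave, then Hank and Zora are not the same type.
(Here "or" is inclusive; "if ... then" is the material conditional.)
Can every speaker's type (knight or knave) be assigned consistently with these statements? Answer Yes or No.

One consistent assignment: Zora=knave, Hira=knight, Quinn=knave, Caleb=knight, Clio=knight, Farah=knave, Hank=knave.

Yes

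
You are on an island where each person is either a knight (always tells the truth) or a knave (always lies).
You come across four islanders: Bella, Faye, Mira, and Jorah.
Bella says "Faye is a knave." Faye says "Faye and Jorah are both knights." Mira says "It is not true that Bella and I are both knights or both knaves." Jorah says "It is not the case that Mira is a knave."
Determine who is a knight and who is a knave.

Bella is a knave, Faye is a knight, Mira is a knight, and Jorah is a knight.

Since Bella is a knave, "Faye is a knave" needs to be False, which holds.
Faye is a knight, and the claim "Faye and Jorah are both knights" is indeed true.
Mira is a knight; "it is not true that Bella and I are both knights or both knaves" is true, as required.
Jorah is a knight; "it is not the case that Mira is a knave" is true, as required.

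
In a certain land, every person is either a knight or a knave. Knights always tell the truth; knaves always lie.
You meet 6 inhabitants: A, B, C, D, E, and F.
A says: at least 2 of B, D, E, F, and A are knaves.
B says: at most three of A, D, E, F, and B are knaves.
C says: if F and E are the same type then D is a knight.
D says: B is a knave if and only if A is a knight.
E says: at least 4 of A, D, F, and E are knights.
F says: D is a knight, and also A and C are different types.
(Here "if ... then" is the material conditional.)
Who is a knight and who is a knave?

A is a knight, B is a knight, C is a knave, D is a knave, E is a knave, and F is a knave.

As a knight, A's statement "at least 2 of B, D, E, F, and A are knaves" should be true; it is.
Since B is a knight, "at most three of A, D, E, F, and B are knaves" needs to be true, which holds.
C is a knave; "if F and E are the same type then D is a knight" is False, as required.
D is a knave, so "B is a knave if and only if A is a knight" must be False — and it is.
E is a knave; "at least 4 of A, D, F, and E are knights" is False, as required.
F is a knave, and the claim "D is a knight, and also A and C are different types" is indeed False.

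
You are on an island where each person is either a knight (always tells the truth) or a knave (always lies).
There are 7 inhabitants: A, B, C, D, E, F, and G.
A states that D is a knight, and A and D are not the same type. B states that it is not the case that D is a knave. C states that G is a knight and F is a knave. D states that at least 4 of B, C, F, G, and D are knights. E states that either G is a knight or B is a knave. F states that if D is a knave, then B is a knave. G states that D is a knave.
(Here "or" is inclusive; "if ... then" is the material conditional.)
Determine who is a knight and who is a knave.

A is a knave, B is a knave, C is a knave, D is a knave, E is a knight, F is a knight, and G is a knight.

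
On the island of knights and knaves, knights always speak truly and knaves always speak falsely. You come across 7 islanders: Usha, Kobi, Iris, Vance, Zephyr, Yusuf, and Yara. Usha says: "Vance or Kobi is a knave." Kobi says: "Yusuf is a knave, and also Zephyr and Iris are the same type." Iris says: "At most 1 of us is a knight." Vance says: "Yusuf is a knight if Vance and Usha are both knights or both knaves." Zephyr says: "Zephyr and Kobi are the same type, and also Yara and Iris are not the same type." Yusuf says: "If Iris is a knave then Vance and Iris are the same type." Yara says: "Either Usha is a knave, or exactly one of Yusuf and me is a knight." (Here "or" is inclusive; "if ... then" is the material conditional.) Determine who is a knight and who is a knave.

Usha is a knave, Kobi is a knight, Iris is a knave, Vance is a knight, Zephyr is a knave, Yusuf is a knave, and Yara is a knight.

Usha (knave): "Vance or Kobi is a knave" — False. ✓
Since Kobi is a knight, "Yusuf is a knave, and also Zephyr and Iris are the same type" needs to be True, which holds.
Since Iris is a knave, "at most 1 of us is a knight" needs to be False, which holds.
Vance is a knight, and the claim "Yusuf is a knight if Vance and Usha are both knights or both knaves" is indeed True.
As a knave, Zephyr's statement "Zephyr and Kobi are the same type, and also Yara and Iris are not the same type" should be False; it is.
Yusuf is a knave; "if Iris is a knave then Vance and Iris are the same type" is False, as required.
Yara (knight): "either Usha is a knave, or exactly one of Yusuf and me is a knight" — True. ✓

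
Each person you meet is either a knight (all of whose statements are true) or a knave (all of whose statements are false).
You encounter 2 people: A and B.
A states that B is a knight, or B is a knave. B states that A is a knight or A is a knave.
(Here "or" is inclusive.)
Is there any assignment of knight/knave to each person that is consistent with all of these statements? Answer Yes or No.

One consistent assignment: A=knight, B=knight.

Yes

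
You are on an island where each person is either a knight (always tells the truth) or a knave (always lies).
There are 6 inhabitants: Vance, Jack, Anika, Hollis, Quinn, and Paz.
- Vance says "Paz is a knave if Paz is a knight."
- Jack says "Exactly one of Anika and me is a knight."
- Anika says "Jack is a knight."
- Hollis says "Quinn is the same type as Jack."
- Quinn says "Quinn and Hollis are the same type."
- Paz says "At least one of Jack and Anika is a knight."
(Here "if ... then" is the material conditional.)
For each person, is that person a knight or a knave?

Vance is a knight, Jack is a knave, Anika is a knave, Hollis is a knight, Quinn is a knave, and Paz is a knave.

Vance (knight): "Paz is a knave if Paz is a knight" — true. ✓
Jack (knave): "exactly one of Anika and me is a knight" — False. ✓
Anika (knave): "Jack is a knight" — False. ✓
Hollis is a knight, and the claim "Quinn is the same type as Jack" is indeed true.
Quinn is a knave; "Quinn and Hollis are the same type" is False, as required.
Paz is a knave, and the claim "at least one of Jack and Anika is a knight" is indeed False.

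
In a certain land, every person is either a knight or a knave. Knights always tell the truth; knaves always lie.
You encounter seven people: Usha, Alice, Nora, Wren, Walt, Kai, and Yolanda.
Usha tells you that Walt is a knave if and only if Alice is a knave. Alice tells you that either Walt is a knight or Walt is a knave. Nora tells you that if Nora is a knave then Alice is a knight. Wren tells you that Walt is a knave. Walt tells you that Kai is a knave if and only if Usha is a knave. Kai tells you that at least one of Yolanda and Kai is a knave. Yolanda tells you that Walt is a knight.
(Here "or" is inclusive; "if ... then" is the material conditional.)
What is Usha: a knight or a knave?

Usha is a knave.

Consistent assignments: {Usha=knave, Alice=knight, Nora=knight, Wren=knight, Walt=knave, Kai=knight, Yolanda=knave}
In every consistent assignment, Usha is a knave.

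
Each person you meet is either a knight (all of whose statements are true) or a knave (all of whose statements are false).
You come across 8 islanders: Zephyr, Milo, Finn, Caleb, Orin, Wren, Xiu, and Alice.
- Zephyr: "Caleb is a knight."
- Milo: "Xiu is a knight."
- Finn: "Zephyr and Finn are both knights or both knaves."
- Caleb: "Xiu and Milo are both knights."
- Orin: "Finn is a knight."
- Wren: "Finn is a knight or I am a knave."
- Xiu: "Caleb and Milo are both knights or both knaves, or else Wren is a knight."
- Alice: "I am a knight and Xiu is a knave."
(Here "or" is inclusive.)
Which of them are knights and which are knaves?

Zephyr is a knight; "Caleb is a knight" is true, as required.
As a knight, Milo's statement "Xiu is a knight" should be true; it is.
Finn is a knight, and the claim "Zephyr and Finn are both knights or both knaves" is indeed true.
As a knight, Caleb's statement "Xiu and Milo are both knights" should be true; it is.
Orin is a knight, and the claim "Finn is a knight" is indeed true.
Since Wren is a knight, "Finn is a knight or I am a knave" needs to be true, which holds.
Xiu is a knight; "Caleb and Milo are both knights or both knaves, or else Wren is a knight" is true, as required.
As a knave, Alice's statement "I am a knight and Xiu is a knave" should be false; it is.

Zephyr is a knight, Milo is a knight, Finn is a knight, Caleb is a knight, Orin is a knight, Wren is a knight, Xiu is a knight, and Alice is a knave.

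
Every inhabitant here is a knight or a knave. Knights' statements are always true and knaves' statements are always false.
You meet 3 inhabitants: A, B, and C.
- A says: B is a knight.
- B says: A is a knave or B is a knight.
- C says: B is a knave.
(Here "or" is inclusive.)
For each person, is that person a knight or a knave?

As a knight, A's statement "B is a knight" should be true; it is.
As a knight, B's statement "A is a knave or B is a knight" should be true; it is.
C (knave): "B is a knave" — False. ✓

Knights: A and B. Knaves: C.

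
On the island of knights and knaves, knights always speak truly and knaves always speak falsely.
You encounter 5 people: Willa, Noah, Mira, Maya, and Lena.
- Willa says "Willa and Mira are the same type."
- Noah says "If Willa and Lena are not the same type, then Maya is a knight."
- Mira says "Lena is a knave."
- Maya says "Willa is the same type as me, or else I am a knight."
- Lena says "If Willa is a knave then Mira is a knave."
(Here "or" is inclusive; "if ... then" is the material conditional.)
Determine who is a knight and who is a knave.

Since Willa is a knave, "Willa and Mira are the same type" needs to be false, which holds.
Noah (knight): "if Willa and Lena are not the same type, then Maya is a knight" — true. ✓
Mira is a knight, so "Lena is a knave" must be true — and it is.
Maya is a knight; "Willa is the same type as me, or else I am a knight" is true, as required.
Since Lena is a knave, "if Willa is a knave then Mira is a knave" needs to be false, which holds.

Knights: Noah, Mira, and Maya. Knaves: Willa and Lena.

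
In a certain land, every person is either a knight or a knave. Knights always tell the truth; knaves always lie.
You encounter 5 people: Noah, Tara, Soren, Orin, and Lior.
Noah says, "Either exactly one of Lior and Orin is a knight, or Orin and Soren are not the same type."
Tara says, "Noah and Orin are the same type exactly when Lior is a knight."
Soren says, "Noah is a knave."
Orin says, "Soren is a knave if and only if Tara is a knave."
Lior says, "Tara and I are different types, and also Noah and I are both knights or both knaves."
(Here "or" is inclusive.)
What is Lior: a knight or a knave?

Lior is a knave.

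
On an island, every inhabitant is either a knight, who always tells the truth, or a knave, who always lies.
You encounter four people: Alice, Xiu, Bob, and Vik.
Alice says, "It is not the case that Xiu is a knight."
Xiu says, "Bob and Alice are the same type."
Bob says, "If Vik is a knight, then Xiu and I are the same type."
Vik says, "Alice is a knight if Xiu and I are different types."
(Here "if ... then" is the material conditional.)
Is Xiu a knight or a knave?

Xiu is a knight.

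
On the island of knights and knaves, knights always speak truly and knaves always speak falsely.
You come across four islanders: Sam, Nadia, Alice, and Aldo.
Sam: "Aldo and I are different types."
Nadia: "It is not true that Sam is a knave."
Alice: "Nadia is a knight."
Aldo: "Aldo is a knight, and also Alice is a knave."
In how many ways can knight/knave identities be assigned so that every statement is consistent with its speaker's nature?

Consistent assignments:
  Sam=knight, Nadia=knight, Alice=knight, Aldo=knave
  Sam=knave, Nadia=knave, Alice=knave, Aldo=knave

2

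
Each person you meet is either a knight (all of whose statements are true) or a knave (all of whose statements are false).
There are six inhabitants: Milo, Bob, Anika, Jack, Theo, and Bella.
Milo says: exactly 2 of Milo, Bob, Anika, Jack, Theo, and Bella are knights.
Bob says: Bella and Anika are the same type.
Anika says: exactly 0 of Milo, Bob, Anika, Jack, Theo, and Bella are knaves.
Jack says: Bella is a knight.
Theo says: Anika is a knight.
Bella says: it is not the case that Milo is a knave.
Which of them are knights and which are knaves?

Milo is a knave, Bob is a knight, Anika is a knave, Jack is a knave, Theo is a knave, and Bella is a knave.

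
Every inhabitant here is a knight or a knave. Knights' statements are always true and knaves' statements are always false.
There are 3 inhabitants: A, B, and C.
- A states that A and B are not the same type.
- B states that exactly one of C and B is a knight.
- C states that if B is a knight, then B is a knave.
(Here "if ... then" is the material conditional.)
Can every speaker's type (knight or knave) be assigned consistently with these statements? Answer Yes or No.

No

Checking all 8 assignments, each has at least one speaker whose statement's truth value contradicts their type.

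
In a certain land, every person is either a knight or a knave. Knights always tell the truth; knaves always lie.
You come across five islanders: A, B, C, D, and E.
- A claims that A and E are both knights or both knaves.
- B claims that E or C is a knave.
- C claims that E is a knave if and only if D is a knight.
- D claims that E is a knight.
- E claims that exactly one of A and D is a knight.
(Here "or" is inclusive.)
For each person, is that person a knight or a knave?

A is a knave, B is a knight, C is a knave, D is a knight, and E is a knight.

A is a knave, and the claim "A and E are both knights or both knaves" is indeed false.
B is a knight, so "E or C is a knave" must be True — and it is.
Since C is a knave, "E is a knave if and only if D is a knight" needs to be false, which holds.
D is a knight, so "E is a knight" must be True — and it is.
E is a knight, and the claim "exactly one of A and D is a knight" is indeed True.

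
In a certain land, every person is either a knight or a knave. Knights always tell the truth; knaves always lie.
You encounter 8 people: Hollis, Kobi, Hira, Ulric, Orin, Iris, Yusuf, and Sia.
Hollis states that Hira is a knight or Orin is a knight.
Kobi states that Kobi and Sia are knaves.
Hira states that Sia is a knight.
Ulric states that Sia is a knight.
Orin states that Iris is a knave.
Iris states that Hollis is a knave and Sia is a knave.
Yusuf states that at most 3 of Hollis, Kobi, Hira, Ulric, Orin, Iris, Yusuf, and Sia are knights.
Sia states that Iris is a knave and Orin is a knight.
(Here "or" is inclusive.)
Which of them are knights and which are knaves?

Hollis is a knight, Kobi is a knave, Hira is a knight, Ulric is a knight, Orin is a knight, Iris is a knave, Yusuf is a knave, and Sia is a knight.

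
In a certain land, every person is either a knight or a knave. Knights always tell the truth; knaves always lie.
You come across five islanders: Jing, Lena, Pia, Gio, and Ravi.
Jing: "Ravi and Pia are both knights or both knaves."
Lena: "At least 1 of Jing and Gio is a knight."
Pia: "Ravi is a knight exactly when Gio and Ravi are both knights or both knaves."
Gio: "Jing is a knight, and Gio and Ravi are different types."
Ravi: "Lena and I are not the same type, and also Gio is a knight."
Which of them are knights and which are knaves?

Jing (knight): "Ravi and Pia are both knights or both knaves" — true. ✓
Lena (knight): "at least 1 of Jing and Gio is a knight" — true. ✓
Since Pia is a knave, "Ravi is a knight exactly when Gio and Ravi are both knights or both knaves" needs to be false, which holds.
Gio is a knave; "Jing is a knight, and Gio and Ravi are different types" is false, as required.
Ravi is a knave, so "Lena and I are not the same type, and also Gio is a knight" must be false — and it is.

Jing is a knight, Lena is a knight, Pia is a knave, Gio is a knave, and Ravi is a knave.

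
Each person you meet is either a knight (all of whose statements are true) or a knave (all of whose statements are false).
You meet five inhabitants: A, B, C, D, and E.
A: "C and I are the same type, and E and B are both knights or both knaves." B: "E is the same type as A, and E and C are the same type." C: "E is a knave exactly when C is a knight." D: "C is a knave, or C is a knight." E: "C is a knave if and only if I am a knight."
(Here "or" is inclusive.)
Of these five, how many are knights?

The unique consistent assignment is A=knave, B=knight, C=knave, D=knight, E=knave.
That has 2 knights.

2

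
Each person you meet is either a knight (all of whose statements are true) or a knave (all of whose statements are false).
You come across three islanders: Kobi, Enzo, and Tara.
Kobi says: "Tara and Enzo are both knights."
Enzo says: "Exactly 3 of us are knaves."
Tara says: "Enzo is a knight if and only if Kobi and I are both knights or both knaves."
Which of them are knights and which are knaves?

Knights: Tara. Knaves: Kobi and Enzo.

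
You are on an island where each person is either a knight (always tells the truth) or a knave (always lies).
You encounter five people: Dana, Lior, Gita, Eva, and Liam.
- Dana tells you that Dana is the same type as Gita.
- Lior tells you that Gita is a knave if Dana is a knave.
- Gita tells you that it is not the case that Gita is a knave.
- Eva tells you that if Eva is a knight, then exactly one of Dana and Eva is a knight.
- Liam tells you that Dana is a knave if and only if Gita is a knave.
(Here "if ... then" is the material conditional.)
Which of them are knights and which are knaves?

Dana is a knave, Lior is a knave, Gita is a knight, Eva is a knight, and Liam is a knave.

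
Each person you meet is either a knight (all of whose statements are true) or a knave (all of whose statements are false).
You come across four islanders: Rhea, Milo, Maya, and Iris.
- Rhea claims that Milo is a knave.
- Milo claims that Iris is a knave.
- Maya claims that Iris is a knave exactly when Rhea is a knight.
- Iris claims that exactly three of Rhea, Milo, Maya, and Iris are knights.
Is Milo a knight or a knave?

Milo is a knight.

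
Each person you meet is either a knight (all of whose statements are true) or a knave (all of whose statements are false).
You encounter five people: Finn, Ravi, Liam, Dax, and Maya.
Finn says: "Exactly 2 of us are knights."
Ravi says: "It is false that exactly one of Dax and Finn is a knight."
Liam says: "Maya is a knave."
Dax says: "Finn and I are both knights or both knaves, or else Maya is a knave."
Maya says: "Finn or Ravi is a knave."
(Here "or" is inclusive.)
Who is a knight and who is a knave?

Finn is a knight, Ravi is a knave, Liam is a knave, Dax is a knave, and Maya is a knight.

As a knight, Finn's statement "exactly 2 of us are knights" should be True; it is.
Ravi is a knave; "it is false that exactly one of Dax and Finn is a knight" is False, as required.
Liam is a knave, so "Maya is a knave" must be False — and it is.
Dax is a knave; "Finn and I are both knights or both knaves, or else Maya is a knave" is False, as required.
Maya is a knight; "Finn or Ravi is a knave" is True, as required.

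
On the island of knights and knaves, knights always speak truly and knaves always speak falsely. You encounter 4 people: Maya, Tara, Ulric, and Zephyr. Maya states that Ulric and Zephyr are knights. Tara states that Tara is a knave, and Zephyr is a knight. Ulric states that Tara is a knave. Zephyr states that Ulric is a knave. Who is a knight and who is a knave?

Maya is a knave, Tara is a knave, Ulric is a knight, and Zephyr is a knave.

Maya (knave): "Ulric and Zephyr are knights" — false. ✓
Tara is a knave; "Tara is a knave, and Zephyr is a knight" is false, as required.
As a knight, Ulric's statement "Tara is a knave" should be true; it is.
As a knave, Zephyr's statement "Ulric is a knave" should be false; it is.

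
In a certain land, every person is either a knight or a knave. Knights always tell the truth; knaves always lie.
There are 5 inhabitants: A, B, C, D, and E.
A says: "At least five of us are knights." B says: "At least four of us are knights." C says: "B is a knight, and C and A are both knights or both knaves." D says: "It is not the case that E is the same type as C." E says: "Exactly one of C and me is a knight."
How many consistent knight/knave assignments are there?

Consistent assignments:
  A=knave, B=knave, C=knave, D=knight, E=knight
  A=knave, B=knave, C=knave, D=knave, E=knave

2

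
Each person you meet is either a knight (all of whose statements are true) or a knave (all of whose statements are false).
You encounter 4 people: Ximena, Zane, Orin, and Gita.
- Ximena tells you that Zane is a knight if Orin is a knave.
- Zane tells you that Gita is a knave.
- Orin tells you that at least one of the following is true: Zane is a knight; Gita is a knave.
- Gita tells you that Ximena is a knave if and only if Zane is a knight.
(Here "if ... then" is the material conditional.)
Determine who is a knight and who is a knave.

Ximena is a knight, Zane is a knight, Orin is a knight, and Gita is a knave.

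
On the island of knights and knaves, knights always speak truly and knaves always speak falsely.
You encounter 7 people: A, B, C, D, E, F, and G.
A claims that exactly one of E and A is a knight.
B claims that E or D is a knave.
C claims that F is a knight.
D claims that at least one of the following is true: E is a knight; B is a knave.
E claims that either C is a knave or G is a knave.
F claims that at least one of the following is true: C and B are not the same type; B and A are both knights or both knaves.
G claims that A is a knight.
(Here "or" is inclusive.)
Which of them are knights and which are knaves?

Knights: A, B, C, F, and G. Knaves: D and E.

A is a knight; "exactly one of E and A is a knight" is true, as required.
B is a knight, and the claim "E or D is a knave" is indeed true.
C (knight): "F is a knight" — true. ✓
As a knave, D's statement "at least one of the following is true: E is a knight; B is a knave" should be false; it is.
E is a knave; "either C is a knave or G is a knave" is false, as required.
Since F is a knight, "at least one of the following is true: C and B are not the same type; B and A are both knights or both knaves" needs to be true, which holds.
G is a knight; "A is a knight" is true, as required.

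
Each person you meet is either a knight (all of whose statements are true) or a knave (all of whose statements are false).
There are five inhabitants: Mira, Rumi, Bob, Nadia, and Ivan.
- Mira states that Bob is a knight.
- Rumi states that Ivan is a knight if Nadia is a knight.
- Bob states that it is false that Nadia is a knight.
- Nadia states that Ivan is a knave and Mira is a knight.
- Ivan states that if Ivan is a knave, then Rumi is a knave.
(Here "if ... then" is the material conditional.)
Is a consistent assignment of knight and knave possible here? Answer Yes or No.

One consistent assignment: Mira=knight, Rumi=knight, Bob=knight, Nadia=knave, Ivan=knight.

Yes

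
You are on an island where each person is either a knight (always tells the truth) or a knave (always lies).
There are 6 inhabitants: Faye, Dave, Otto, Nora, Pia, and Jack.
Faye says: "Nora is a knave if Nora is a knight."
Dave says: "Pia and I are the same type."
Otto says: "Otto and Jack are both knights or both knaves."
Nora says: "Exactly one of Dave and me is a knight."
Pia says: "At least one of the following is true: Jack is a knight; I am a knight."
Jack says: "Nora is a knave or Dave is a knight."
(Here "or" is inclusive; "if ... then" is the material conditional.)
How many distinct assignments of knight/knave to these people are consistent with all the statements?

2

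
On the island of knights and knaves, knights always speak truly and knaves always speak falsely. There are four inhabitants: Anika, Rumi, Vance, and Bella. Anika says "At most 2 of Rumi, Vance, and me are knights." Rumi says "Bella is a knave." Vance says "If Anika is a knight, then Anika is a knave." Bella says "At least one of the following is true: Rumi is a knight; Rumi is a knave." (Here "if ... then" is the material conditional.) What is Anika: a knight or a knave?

Anika is a knight.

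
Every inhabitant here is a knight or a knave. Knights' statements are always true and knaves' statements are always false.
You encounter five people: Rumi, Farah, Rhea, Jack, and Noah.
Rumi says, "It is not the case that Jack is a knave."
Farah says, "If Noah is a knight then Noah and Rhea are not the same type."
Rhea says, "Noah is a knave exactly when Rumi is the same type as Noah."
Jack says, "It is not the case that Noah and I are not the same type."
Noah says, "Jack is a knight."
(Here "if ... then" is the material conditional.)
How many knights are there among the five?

4

The unique consistent assignment is Rumi=knight, Farah=knight, Rhea=knave, Jack=knight, Noah=knight.
That has 4 knights.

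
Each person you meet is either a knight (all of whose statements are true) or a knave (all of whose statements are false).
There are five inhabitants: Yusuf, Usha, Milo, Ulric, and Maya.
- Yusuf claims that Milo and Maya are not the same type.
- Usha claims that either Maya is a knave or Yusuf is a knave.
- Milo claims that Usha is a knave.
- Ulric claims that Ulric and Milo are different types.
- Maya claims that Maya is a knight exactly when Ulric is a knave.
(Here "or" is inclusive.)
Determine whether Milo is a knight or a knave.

Milo is a knave.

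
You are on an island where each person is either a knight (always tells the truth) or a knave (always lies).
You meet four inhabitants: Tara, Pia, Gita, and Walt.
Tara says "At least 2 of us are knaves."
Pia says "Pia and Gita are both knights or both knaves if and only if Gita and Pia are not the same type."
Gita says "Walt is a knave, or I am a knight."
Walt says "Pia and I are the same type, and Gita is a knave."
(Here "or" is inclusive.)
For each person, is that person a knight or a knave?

Tara is a knight, Pia is a knave, Gita is a knight, and Walt is a knave.

Since Tara is a knight, "at least 2 of us are knaves" needs to be True, which holds.
Pia is a knave, and the claim "Pia and Gita are both knights or both knaves if and only if Gita and Pia are not the same type" is indeed false.
As a knight, Gita's statement "Walt is a knave, or I am a knight" should be True; it is.
Walt is a knave; "Pia and I are the same type, and Gita is a knave" is false, as required.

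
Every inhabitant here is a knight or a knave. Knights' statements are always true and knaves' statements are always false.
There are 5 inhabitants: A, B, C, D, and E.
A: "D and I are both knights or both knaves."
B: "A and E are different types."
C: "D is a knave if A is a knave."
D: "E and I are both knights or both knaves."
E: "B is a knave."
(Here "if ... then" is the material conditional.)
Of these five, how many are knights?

4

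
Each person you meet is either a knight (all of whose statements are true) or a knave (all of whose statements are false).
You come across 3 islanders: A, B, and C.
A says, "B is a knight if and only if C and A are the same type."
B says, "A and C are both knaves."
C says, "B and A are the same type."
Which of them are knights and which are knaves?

A is a knight, B is a knave, and C is a knave.

A (knight): "B is a knight if and only if C and A are the same type" — True. ✓
B (knave): "A and C are both knaves" — False. ✓
C is a knave, and the claim "B and A are the same type" is indeed False.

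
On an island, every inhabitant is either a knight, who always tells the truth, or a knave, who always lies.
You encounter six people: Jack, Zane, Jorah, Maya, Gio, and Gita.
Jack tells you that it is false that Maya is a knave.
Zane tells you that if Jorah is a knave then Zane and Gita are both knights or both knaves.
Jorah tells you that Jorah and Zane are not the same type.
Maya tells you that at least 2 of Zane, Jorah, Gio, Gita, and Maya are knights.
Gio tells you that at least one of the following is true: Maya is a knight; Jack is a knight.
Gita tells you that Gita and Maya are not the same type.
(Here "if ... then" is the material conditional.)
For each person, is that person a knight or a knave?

Knights: Gita. Knaves: Jack, Zane, Jorah, Maya, and Gio.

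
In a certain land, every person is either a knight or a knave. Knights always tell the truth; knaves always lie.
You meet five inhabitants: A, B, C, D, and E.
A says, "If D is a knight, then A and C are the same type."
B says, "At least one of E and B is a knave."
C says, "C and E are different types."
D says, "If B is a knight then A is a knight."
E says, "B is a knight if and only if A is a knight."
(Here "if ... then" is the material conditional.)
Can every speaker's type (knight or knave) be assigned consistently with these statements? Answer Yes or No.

No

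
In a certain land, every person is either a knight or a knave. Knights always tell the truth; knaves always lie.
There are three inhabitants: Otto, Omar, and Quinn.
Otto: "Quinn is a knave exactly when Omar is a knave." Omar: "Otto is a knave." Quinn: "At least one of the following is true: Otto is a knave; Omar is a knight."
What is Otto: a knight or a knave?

Otto is a knight.

Consistent assignments: {Otto=knight, Omar=knave, Quinn=knave}
In every consistent assignment, Otto is a knight.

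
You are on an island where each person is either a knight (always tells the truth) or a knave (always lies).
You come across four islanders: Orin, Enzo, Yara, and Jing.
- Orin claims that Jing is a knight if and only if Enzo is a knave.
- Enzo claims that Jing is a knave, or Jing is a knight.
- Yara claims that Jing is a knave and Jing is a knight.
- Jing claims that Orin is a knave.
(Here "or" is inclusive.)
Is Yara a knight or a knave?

Yara is a knave.

Consistent assignments: {Orin=knight, Enzo=knight, Yara=knave, Jing=knave}; {Orin=knave, Enzo=knight, Yara=knave, Jing=knight}
In every consistent assignment, Yara is a knave.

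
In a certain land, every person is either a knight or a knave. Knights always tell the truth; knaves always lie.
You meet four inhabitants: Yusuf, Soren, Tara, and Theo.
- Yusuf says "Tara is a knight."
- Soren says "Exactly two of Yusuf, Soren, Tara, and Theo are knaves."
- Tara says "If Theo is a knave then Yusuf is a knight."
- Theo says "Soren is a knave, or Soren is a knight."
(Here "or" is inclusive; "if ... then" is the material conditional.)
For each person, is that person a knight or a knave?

Yusuf is a knight, Soren is a knave, Tara is a knight, and Theo is a knight.

As a knight, Yusuf's statement "Tara is a knight" should be true; it is.
As a knave, Soren's statement "exactly two of Yusuf, Soren, Tara, and Theo are knaves" should be False; it is.
Tara is a knight, so "if Theo is a knave then Yusuf is a knight" must be true — and it is.
Theo is a knight, and the claim "Soren is a knave, or Soren is a knight" is indeed true.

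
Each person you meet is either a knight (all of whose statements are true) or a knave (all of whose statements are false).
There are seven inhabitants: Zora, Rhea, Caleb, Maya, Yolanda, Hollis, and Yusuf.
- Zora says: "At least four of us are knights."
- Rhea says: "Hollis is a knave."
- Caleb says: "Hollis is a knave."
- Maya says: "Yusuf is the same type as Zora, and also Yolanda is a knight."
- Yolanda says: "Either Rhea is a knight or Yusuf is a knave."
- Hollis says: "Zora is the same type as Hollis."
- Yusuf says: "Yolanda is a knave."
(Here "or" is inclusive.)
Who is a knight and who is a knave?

Zora is a knight, Rhea is a knight, Caleb is a knight, Maya is a knave, Yolanda is a knight, Hollis is a knave, and Yusuf is a knave.

Zora is a knight, so "at least four of us are knights" must be True — and it is.
As a knight, Rhea's statement "Hollis is a knave" should be True; it is.
Caleb is a knight, and the claim "Hollis is a knave" is indeed True.
As a knave, Maya's statement "Yusuf is the same type as Zora, and also Yolanda is a knight" should be false; it is.
Yolanda is a knight, and the claim "either Rhea is a knight or Yusuf is a knave" is indeed True.
Hollis is a knave; "Zora is the same type as Hollis" is false, as required.
Yusuf (knave): "Yolanda is a knave" — false. ✓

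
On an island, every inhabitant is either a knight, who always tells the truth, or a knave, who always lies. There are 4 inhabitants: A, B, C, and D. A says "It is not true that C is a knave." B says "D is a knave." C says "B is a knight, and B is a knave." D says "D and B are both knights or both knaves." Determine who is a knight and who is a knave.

A is a knave, so "it is not true that C is a knave" must be false — and it is.
B is a knight; "D is a knave" is true, as required.
Since C is a knave, "B is a knight, and B is a knave" needs to be false, which holds.
D (knave): "D and B are both knights or both knaves" — false. ✓

Knights: B. Knaves: A, C, and D.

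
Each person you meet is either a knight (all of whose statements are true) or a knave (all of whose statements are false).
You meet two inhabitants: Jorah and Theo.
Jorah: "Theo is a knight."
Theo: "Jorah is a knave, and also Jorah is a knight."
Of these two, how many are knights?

The unique consistent assignment is Jorah=knave, Theo=knave.
That has 0 knights.

0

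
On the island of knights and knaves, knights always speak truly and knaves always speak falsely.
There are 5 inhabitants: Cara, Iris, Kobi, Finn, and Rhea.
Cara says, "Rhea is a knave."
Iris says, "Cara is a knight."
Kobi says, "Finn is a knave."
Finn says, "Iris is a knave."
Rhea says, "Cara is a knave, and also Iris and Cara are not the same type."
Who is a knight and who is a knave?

Cara is a knight, Iris is a knight, Kobi is a knight, Finn is a knave, and Rhea is a knave.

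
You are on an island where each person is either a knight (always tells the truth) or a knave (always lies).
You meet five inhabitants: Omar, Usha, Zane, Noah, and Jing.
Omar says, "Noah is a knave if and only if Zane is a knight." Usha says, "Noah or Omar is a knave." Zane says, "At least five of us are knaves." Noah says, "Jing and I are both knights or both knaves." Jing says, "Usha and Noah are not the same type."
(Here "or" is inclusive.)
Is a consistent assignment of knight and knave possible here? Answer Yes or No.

One consistent assignment: Omar=knight, Usha=knave, Zane=knave, Noah=knight, Jing=knight.

Yes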